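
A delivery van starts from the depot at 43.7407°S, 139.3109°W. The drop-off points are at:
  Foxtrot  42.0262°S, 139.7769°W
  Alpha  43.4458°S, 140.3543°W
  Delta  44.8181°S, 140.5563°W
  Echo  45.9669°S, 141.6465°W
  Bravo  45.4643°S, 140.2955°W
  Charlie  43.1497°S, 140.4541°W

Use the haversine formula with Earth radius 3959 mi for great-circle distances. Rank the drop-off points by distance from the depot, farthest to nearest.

Distance from the depot at 43.7407°S, 139.3109°W to each:
Echo 45.9669°S, 141.6465°W: 191.7 mi
Bravo 45.4643°S, 140.2955°W: 128.6 mi
Foxtrot 42.0262°S, 139.7769°W: 120.8 mi
Delta 44.8181°S, 140.5563°W: 96.6 mi
Charlie 43.1497°S, 140.4541°W: 70.4 mi
Alpha 43.4458°S, 140.3543°W: 56.1 mi

Echo, Bravo, Foxtrot, Delta, Charlie, Alpha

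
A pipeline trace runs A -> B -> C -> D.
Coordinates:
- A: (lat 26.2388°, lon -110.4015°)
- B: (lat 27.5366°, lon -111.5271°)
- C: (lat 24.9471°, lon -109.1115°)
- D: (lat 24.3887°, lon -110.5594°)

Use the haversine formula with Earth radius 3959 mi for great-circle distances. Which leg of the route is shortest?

Leg distances:
A→B: 113.4 mi
B→C: 233.3 mi
C→D: 98.8 mi
The shortest leg is C–D at 98.8 mi.

C–D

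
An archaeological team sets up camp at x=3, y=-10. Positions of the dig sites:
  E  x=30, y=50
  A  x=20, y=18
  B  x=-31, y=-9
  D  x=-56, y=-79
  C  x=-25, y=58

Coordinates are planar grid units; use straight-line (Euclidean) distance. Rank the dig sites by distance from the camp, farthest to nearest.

Distance from the camp at x=3, y=-10 to each:
D x=-56, y=-79: 90.8
C x=-25, y=58: 73.5
E x=30, y=50: 65.8
B x=-31, y=-9: 34.0
A x=20, y=18: 32.8

D, C, E, B, A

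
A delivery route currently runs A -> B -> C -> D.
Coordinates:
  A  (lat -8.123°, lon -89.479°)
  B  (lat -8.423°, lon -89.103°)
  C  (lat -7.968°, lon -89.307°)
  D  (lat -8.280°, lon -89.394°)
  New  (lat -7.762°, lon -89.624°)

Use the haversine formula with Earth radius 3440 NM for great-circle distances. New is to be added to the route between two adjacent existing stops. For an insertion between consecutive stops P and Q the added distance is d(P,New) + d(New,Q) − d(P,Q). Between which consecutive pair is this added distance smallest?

Added distance for inserting New between each consecutive pair:
A–B: 45.0 NM
B–C: 43.0 NM
C–D: 37.1 NM
Smallest added distance is 37.1 NM, inserting between C and D.

between C and D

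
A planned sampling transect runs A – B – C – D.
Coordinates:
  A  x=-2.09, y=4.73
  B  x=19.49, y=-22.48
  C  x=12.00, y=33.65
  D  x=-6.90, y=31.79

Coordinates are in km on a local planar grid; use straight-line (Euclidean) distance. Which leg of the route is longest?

B–C

Leg distances:
A→B: 34.7 km
B→C: 56.6 km
C→D: 19.0 km
The longest leg is B–C at 56.6 km.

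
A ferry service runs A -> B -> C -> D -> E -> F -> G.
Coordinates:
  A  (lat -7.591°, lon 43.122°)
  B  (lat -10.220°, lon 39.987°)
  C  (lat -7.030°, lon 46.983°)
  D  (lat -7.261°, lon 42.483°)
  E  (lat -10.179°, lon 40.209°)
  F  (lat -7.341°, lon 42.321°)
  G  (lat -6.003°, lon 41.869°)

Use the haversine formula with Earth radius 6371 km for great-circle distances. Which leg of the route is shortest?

Leg distances:
A→B: 451.7 km
B→C: 846.9 km
C→D: 497.2 km
D→E: 409.6 km
E→F: 391.7 km
F→G: 156.9 km
The shortest leg is F–G at 156.9 km.

F–G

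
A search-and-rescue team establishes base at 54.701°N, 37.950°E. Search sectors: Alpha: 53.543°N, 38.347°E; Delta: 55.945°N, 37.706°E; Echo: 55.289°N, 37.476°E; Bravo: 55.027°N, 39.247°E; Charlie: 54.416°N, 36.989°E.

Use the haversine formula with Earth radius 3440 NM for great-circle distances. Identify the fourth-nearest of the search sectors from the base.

Distance to each, sorted:
Charlie: 37.6 NM
Echo: 38.9 NM
Bravo: 48.9 NM
Alpha: 70.9 NM
Delta: 75.2 NM
The fourth-nearest is Alpha at 70.9 NM.

Alpha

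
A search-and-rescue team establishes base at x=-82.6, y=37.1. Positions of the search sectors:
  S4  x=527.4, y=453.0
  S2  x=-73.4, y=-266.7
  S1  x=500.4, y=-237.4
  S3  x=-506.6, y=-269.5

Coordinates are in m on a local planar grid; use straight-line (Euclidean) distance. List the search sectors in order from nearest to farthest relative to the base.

S2, S3, S1, S4

Distance from the base at x=-82.6, y=37.1 to each:
S2 x=-73.4, y=-266.7: 303.9 m
S3 x=-506.6, y=-269.5: 523.2 m
S1 x=500.4, y=-237.4: 644.4 m
S4 x=527.4, y=453.0: 738.3 m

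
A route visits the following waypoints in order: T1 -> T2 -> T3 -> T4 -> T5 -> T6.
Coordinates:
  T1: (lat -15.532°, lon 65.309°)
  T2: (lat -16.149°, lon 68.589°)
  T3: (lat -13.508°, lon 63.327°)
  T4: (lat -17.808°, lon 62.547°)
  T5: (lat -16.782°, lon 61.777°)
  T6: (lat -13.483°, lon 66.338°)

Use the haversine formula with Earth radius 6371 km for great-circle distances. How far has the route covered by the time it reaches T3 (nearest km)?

Leg distances:
T1→T2: 357.5 km  (cumulative 357.5 km)
T2→T3: 637.2 km  (cumulative 994.8 km)
Cumulative distance at T3 ≈ 995 km.

995 km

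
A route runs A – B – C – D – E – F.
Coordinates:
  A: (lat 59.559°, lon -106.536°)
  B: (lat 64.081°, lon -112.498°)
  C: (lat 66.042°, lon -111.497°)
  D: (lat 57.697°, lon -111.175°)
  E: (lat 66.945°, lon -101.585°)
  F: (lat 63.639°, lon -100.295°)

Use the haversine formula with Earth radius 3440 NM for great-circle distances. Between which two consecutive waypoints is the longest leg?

Leg distances:
A→B: 319.5 NM
B→C: 120.4 NM
C→D: 501.1 NM
D→E: 614.7 NM
E→F: 201.1 NM
The longest leg is D–E at 614.7 NM.

D–E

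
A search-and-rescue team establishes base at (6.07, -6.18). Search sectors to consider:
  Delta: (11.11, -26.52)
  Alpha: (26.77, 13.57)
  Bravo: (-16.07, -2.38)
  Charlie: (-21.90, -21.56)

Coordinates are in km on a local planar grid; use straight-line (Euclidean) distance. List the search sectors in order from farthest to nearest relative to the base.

Distance from the base at (6.07, -6.18) to each:
Charlie (-21.90, -21.56): 31.9 km
Alpha (26.77, 13.57): 28.6 km
Bravo (-16.07, -2.38): 22.5 km
Delta (11.11, -26.52): 21.0 km

Charlie, Alpha, Bravo, Delta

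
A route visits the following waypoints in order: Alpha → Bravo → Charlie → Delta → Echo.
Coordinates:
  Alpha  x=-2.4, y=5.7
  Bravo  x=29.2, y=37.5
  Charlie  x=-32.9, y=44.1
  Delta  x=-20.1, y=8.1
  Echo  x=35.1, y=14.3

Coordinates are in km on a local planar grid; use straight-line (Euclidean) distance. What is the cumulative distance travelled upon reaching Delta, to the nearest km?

Leg distances:
Alpha→Bravo: 44.8 km  (cumulative 44.8 km)
Bravo→Charlie: 62.4 km  (cumulative 107.3 km)
Charlie→Delta: 38.2 km  (cumulative 145.5 km)
Cumulative distance at Delta ≈ 145 km.

145 km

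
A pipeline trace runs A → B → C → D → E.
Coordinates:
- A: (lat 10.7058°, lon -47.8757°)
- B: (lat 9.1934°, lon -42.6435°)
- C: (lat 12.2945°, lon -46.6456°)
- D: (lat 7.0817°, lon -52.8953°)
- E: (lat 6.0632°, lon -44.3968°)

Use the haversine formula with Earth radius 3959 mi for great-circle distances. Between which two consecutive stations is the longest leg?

D–E

Leg distances:
A→B: 371.1 mi
B→C: 346.0 mi
C→D: 557.5 mi
D→E: 587.6 mi
The longest leg is D–E at 587.6 mi.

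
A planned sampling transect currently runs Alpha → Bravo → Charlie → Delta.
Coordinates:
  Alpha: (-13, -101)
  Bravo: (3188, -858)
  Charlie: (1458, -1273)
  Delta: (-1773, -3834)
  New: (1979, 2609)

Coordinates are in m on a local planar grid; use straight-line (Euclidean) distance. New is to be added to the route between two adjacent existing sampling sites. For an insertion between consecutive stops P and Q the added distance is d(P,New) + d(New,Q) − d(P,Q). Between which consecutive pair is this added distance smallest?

Added distance for inserting New between each consecutive pair:
Alpha–Bravo: 3745.8 m
Bravo–Charlie: 5809.5 m
Charlie–Delta: 7249.8 m
Smallest added distance is 3745.8 m, inserting between Alpha and Bravo.

between Alpha and Bravo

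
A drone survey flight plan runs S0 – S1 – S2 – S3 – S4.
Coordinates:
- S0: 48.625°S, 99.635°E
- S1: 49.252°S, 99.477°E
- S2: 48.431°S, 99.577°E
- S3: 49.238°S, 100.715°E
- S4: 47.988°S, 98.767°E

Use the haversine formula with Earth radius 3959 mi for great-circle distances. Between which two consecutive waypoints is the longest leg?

Leg distances:
S0→S1: 43.9 mi
S1→S2: 56.9 mi
S2→S3: 76.1 mi
S3→S4: 124.0 mi
The longest leg is S3–S4 at 124.0 mi.

S3–S4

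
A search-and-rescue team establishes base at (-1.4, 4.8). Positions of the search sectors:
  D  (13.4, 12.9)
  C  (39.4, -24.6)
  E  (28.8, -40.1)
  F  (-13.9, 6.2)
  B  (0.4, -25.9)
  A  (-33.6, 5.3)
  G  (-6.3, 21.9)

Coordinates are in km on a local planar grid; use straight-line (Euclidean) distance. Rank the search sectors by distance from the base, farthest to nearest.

Distance from the base at (-1.4, 4.8) to each:
E (28.8, -40.1): 54.1 km
C (39.4, -24.6): 50.3 km
A (-33.6, 5.3): 32.2 km
B (0.4, -25.9): 30.8 km
G (-6.3, 21.9): 17.8 km
D (13.4, 12.9): 16.9 km
F (-13.9, 6.2): 12.6 km

E, C, A, B, G, D, F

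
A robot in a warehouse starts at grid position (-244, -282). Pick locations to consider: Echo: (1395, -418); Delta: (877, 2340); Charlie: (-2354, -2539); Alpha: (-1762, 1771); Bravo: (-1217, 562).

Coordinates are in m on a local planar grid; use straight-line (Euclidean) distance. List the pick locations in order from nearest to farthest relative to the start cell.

Bravo, Echo, Alpha, Delta, Charlie

Computing each straight-line distance from (-244, -282):
Bravo (-1217, 562): 1288.0 m
Echo (1395, -418): 1644.6 m
Alpha (-1762, 1771): 2553.3 m
Delta (877, 2340): 2851.6 m
Charlie (-2354, -2539): 3089.7 m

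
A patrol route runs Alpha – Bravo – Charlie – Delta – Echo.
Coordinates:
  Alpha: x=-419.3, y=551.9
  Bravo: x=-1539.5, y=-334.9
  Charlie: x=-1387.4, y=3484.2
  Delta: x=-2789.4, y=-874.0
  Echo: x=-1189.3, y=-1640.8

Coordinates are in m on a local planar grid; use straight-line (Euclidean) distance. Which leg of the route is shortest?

Alpha–Bravo

Leg distances:
Alpha→Bravo: 1428.7 m
Bravo→Charlie: 3822.1 m
Charlie→Delta: 4578.2 m
Delta→Echo: 1774.3 m
The shortest leg is Alpha–Bravo at 1428.7 m.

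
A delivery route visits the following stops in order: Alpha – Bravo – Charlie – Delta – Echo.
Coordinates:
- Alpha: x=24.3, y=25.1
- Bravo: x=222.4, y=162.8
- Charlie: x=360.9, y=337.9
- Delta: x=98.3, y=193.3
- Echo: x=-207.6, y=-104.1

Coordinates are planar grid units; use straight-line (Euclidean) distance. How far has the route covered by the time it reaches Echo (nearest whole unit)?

1191

Leg distances:
Alpha→Bravo: 241.3  (cumulative 241.3)
Bravo→Charlie: 223.3  (cumulative 464.5)
Charlie→Delta: 299.8  (cumulative 764.3)
Delta→Echo: 426.6  (cumulative 1190.9)
Cumulative distance at Echo ≈ 1191.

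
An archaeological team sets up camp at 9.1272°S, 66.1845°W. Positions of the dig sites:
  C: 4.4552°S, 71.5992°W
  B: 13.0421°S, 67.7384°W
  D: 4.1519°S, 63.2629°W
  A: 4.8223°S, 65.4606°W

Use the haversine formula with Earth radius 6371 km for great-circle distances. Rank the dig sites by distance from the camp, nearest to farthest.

B, A, D, C

Distances from the camp:
B 13.0421°S, 67.7384°W: 467.2 km
A 4.8223°S, 65.4606°W: 485.3 km
D 4.1519°S, 63.2629°W: 640.4 km
C 4.4552°S, 71.5992°W: 791.9 km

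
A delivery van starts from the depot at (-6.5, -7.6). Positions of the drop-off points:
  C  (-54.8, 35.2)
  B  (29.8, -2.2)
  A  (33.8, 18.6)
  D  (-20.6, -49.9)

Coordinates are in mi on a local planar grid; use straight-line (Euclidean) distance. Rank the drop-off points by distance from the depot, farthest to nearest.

Distances from the depot:
C (-54.8, 35.2): 64.5 mi
A (33.8, 18.6): 48.1 mi
D (-20.6, -49.9): 44.6 mi
B (29.8, -2.2): 36.7 mi

C, A, D, B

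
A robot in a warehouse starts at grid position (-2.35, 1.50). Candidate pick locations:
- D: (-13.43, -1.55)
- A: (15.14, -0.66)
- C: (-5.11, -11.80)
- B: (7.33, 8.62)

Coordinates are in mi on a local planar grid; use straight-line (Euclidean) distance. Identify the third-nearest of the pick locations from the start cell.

C

Distances from the start cell ((-2.35, 1.50)):
D: 11.5 mi
B: 12.0 mi
C: 13.6 mi
A: 17.6 mi
The third-nearest is C at 13.6 mi.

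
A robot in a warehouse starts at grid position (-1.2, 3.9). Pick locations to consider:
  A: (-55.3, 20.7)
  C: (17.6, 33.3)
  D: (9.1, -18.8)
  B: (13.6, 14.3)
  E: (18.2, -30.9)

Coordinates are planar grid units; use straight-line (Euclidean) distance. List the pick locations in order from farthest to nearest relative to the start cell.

A, E, C, D, B

Distance from the start cell at (-1.2, 3.9) to each:
A (-55.3, 20.7): 56.6
E (18.2, -30.9): 39.8
C (17.6, 33.3): 34.9
D (9.1, -18.8): 24.9
B (13.6, 14.3): 18.1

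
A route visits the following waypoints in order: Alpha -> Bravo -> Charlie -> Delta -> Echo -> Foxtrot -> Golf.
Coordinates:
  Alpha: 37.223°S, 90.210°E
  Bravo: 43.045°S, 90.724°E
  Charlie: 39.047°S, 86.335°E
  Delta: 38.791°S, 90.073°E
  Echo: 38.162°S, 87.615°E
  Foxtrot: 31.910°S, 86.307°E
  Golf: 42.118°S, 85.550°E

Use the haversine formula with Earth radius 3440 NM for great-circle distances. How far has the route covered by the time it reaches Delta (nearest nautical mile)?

Leg distances:
Alpha→Bravo: 350.3 NM  (cumulative 350.3 NM)
Bravo→Charlie: 311.5 NM  (cumulative 661.9 NM)
Charlie→Delta: 175.3 NM  (cumulative 837.2 NM)
Cumulative distance at Delta ≈ 837 NM.

837 NM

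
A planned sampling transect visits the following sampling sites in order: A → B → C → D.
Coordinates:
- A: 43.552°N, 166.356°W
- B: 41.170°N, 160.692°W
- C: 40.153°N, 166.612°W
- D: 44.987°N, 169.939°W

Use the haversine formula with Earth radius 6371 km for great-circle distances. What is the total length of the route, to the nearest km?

1650 km

Leg distances:
A→B: 535.3 km  (cumulative 535.3 km)
B→C: 511.9 km  (cumulative 1047.2 km)
C→D: 602.5 km  (cumulative 1649.7 km)
Total route length ≈ 1650 km.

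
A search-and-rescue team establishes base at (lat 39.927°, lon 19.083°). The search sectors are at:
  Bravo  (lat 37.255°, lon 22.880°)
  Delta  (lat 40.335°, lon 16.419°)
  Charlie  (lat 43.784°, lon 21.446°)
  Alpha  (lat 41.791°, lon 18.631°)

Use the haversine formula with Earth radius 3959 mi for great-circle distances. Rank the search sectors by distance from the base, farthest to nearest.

Computing each great-circle distance from (lat 39.927°, lon 19.083°):
Charlie (lat 43.784°, lon 21.446°): 292.9 mi
Bravo (lat 37.255°, lon 22.880°): 275.9 mi
Delta (lat 40.335°, lon 16.419°): 143.5 mi
Alpha (lat 41.791°, lon 18.631°): 130.9 mi

Charlie, Bravo, Delta, Alpha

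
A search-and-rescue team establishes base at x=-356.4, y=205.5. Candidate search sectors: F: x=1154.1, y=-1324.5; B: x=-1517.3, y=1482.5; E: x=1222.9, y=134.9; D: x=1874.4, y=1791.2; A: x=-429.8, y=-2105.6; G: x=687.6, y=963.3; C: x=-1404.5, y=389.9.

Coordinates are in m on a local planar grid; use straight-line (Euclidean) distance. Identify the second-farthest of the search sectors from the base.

A

Distances from the base (x=-356.4, y=205.5):
D: 2737.0 m
A: 2312.3 m
F: 2150.0 m
B: 1725.8 m
E: 1580.9 m
G: 1290.0 m
C: 1064.2 m
The second-farthest is A at 2312.3 m.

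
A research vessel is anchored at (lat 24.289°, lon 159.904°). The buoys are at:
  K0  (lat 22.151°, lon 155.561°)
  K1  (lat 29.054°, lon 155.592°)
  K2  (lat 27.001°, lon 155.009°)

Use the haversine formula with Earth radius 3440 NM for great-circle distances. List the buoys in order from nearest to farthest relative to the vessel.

K0, K2, K1

Computing each great-circle distance from (lat 24.289°, lon 159.904°):
K0 (lat 22.151°, lon 155.561°): 271.8 NM
K2 (lat 27.001°, lon 155.009°): 310.9 NM
K1 (lat 29.054°, lon 155.592°): 367.8 NM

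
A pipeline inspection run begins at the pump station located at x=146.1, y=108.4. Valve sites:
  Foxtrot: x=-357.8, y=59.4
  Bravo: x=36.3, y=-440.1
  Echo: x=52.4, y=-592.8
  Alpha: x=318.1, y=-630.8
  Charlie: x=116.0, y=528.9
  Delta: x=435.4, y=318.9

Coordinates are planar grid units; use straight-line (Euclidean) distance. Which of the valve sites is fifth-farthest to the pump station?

Distance to each, sorted:
Alpha: 758.9
Echo: 707.4
Bravo: 559.4
Foxtrot: 506.3
Charlie: 421.6
Delta: 357.8
The fifth-farthest is Charlie at 421.6.

Charlie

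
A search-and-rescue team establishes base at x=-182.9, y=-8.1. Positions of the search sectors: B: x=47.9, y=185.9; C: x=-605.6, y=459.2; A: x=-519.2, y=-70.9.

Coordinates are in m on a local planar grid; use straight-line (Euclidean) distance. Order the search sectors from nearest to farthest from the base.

Distances from the base:
B x=47.9, y=185.9: 301.5 m
A x=-519.2, y=-70.9: 342.1 m
C x=-605.6, y=459.2: 630.1 m

B, A, C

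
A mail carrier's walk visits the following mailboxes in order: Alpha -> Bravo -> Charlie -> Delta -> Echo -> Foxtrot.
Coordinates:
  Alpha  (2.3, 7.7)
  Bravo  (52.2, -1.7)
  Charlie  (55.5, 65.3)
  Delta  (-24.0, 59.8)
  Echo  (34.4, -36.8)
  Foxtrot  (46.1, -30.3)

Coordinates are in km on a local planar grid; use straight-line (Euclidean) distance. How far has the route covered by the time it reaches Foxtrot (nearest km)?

Leg distances:
Alpha→Bravo: 50.8 km  (cumulative 50.8 km)
Bravo→Charlie: 67.1 km  (cumulative 117.9 km)
Charlie→Delta: 79.7 km  (cumulative 197.5 km)
Delta→Echo: 112.9 km  (cumulative 310.4 km)
Echo→Foxtrot: 13.4 km  (cumulative 323.8 km)
Cumulative distance at Foxtrot ≈ 324 km.

324 km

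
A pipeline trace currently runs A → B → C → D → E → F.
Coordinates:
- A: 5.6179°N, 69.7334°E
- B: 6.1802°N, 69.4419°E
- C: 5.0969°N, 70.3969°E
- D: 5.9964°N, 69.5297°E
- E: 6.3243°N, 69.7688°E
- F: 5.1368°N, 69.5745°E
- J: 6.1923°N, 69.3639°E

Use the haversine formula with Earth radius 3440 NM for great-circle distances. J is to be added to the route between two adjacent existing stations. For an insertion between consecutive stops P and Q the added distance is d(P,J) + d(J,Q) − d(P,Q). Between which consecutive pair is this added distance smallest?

between A and B

Added distance for inserting J between each consecutive pair:
A–B: 7.7 NM
B–C: 8.4 NM
C–D: 30.7 NM
D–E: 16.5 NM
E–F: 17.8 NM
Smallest added distance is 7.7 NM, inserting between A and B.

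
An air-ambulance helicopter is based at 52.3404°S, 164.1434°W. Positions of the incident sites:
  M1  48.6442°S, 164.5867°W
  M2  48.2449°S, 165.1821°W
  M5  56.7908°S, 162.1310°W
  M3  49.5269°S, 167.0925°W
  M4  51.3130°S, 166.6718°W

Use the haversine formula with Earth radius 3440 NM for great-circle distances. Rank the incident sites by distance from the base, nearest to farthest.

M4, M3, M1, M2, M5

Distances from the base:
M4 51.3130°S, 166.6718°W: 112.3 NM
M3 49.5269°S, 167.0925°W: 202.4 NM
M1 48.6442°S, 164.5867°W: 222.6 NM
M2 48.2449°S, 165.1821°W: 249.1 NM
M5 56.7908°S, 162.1310°W: 276.2 NM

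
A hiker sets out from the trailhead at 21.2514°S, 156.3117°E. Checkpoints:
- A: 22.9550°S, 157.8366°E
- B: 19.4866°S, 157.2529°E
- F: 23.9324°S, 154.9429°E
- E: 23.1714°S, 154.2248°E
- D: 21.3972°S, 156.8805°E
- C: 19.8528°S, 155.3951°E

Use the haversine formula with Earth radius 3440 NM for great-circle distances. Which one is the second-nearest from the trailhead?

Distance to each, sorted:
D: 33.0 NM
C: 98.5 NM
B: 118.5 NM
A: 132.9 NM
E: 163.5 NM
F: 177.9 NM
The second-nearest is C at 98.5 NM.

C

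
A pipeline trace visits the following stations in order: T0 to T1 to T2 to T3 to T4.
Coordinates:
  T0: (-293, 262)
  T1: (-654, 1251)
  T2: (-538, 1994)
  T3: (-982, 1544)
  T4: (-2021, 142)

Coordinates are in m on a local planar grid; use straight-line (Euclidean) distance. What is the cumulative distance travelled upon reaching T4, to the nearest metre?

4182 m

Leg distances:
T0→T1: 1052.8 m  (cumulative 1052.8 m)
T1→T2: 752.0 m  (cumulative 1804.8 m)
T2→T3: 632.2 m  (cumulative 2437.0 m)
T3→T4: 1745.0 m  (cumulative 4182.0 m)
Cumulative distance at T4 ≈ 4182 m.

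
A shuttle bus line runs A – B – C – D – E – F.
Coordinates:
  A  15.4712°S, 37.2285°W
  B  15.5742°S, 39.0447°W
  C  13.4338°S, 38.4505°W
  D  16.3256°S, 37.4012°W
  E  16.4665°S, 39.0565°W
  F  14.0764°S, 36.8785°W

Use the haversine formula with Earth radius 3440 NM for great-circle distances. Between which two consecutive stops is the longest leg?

Leg distances:
A→B: 105.2 NM
B→C: 133.1 NM
C→D: 184.0 NM
D→E: 95.7 NM
E→F: 191.1 NM
The longest leg is E–F at 191.1 NM.

E–F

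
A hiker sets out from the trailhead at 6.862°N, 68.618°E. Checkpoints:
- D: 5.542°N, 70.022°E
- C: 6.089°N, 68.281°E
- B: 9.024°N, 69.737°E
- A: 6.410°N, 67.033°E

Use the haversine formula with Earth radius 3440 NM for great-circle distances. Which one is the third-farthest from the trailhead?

A

Distance to each, sorted:
B: 145.9 NM
D: 115.3 NM
A: 98.3 NM
C: 50.6 NM
The third-farthest is A at 98.3 NM.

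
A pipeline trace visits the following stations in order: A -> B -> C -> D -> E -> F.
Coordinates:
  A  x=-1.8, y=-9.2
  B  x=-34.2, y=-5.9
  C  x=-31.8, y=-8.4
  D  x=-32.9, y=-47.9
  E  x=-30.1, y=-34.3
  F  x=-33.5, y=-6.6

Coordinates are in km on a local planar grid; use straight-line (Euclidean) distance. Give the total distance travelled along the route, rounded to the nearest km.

Leg distances:
A→B: 32.6 km  (cumulative 32.6 km)
B→C: 3.5 km  (cumulative 36.0 km)
C→D: 39.5 km  (cumulative 75.5 km)
D→E: 13.9 km  (cumulative 89.4 km)
E→F: 27.9 km  (cumulative 117.3 km)
Total route length ≈ 117 km.

117 km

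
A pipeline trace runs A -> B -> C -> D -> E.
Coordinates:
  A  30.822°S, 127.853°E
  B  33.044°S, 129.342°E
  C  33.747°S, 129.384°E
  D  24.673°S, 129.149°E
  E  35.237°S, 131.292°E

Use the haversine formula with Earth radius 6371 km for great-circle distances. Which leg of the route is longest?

D–E

Leg distances:
A→B: 284.2 km
B→C: 78.3 km
C→D: 1009.2 km
D→E: 1192.6 km
The longest leg is D–E at 1192.6 km.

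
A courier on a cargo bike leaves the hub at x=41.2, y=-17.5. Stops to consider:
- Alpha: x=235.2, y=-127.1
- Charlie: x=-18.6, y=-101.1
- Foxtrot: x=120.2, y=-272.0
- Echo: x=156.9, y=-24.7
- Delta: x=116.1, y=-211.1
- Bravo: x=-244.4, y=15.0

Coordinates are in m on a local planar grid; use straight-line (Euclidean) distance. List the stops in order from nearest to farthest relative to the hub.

Distance from the hub at x=41.2, y=-17.5 to each:
Charlie x=-18.6, y=-101.1: 102.8 m
Echo x=156.9, y=-24.7: 115.9 m
Delta x=116.1, y=-211.1: 207.6 m
Alpha x=235.2, y=-127.1: 222.8 m
Foxtrot x=120.2, y=-272.0: 266.5 m
Bravo x=-244.4, y=15.0: 287.4 m

Charlie, Echo, Delta, Alpha, Foxtrot, Bravo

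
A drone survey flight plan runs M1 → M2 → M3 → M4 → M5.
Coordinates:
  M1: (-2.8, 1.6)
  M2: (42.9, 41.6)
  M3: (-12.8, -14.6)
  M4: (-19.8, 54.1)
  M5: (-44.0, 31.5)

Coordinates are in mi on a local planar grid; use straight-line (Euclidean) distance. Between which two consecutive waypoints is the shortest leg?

Leg distances:
M1→M2: 60.7 mi
M2→M3: 79.1 mi
M3→M4: 69.1 mi
M4→M5: 33.1 mi
The shortest leg is M4–M5 at 33.1 mi.

M4–M5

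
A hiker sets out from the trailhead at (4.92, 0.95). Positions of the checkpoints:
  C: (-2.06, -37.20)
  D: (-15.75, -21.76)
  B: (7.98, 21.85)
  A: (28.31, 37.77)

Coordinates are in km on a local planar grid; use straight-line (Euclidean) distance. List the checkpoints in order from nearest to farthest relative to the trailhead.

Distance from the trailhead at (4.92, 0.95) to each:
B (7.98, 21.85): 21.1 km
D (-15.75, -21.76): 30.7 km
C (-2.06, -37.20): 38.8 km
A (28.31, 37.77): 43.6 km

B, D, C, A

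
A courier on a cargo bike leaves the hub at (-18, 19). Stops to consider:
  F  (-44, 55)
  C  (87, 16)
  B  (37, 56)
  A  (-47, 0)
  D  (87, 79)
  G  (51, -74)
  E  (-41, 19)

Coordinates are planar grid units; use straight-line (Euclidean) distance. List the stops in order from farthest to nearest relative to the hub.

Computing each straight-line distance from (-18, 19):
D (87, 79): 120.9
G (51, -74): 115.8
C (87, 16): 105.0
B (37, 56): 66.3
F (-44, 55): 44.4
A (-47, 0): 34.7
E (-41, 19): 23.0

D, G, C, B, F, A, E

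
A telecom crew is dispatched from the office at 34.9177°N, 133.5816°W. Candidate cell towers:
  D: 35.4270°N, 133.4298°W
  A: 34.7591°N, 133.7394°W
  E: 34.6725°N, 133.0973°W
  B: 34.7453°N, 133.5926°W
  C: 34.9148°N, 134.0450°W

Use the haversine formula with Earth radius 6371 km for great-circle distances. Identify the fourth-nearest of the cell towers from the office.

Distances from the office (34.9177°N, 133.5816°W):
B: 19.2 km
A: 22.8 km
C: 42.3 km
E: 52.0 km
D: 58.3 km
The fourth-nearest is E at 52.0 km.

E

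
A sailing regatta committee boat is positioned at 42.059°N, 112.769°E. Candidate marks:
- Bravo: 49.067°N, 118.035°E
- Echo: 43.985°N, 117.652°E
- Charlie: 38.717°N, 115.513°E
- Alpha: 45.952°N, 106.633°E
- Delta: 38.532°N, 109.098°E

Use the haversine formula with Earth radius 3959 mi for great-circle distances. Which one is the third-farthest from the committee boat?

Delta

Distance to each, sorted:
Bravo: 546.8 mi
Alpha: 406.4 mi
Delta: 311.1 mi
Echo: 280.2 mi
Charlie: 272.3 mi
The third-farthest is Delta at 311.1 mi.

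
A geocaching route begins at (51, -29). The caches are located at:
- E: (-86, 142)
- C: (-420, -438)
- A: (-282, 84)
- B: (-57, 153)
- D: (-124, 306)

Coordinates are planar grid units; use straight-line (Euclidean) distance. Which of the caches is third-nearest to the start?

Distances from the start ((51, -29)):
B: 211.6
E: 219.1
A: 351.7
D: 378.0
C: 623.8
The third-nearest is A at 351.7.

A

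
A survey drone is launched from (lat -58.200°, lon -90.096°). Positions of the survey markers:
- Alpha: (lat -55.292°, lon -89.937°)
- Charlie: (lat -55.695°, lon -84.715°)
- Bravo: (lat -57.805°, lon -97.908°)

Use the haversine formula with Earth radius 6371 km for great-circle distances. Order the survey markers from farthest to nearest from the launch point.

Distances from the launch point:
Bravo (lat -57.805°, lon -97.908°): 462.1 km
Charlie (lat -55.695°, lon -84.715°): 428.8 km
Alpha (lat -55.292°, lon -89.937°): 323.5 km

Bravo, Charlie, Alpha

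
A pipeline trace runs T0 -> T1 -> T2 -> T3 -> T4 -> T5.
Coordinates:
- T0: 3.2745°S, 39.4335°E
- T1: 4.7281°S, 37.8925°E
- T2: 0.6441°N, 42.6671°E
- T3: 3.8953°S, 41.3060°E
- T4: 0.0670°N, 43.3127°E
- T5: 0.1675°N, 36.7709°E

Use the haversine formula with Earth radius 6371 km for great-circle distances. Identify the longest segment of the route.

T1–T2

Leg distances:
T0→T1: 235.2 km
T1→T2: 798.8 km
T2→T3: 526.9 km
T3→T4: 493.8 km
T4→T5: 727.5 km
The longest leg is T1–T2 at 798.8 km.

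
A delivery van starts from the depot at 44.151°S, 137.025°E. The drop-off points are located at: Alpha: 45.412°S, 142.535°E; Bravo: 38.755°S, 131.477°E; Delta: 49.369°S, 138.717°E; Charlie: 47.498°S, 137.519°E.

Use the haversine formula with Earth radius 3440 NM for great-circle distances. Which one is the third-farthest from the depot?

Alpha

Distance to each, sorted:
Bravo: 408.8 NM
Delta: 320.9 NM
Alpha: 246.7 NM
Charlie: 202.0 NM
The third-farthest is Alpha at 246.7 NM.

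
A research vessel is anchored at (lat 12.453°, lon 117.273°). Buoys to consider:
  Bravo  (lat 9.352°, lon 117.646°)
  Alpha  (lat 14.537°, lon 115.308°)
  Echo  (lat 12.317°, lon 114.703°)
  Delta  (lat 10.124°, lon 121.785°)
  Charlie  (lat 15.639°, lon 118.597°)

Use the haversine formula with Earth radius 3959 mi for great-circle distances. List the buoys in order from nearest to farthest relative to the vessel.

Distances from the vessel:
Echo (lat 12.317°, lon 114.703°): 173.7 mi
Alpha (lat 14.537°, lon 115.308°): 195.4 mi
Bravo (lat 9.352°, lon 117.646°): 215.8 mi
Charlie (lat 15.639°, lon 118.597°): 237.4 mi
Delta (lat 10.124°, lon 121.785°): 345.5 mi

Echo, Alpha, Bravo, Charlie, Delta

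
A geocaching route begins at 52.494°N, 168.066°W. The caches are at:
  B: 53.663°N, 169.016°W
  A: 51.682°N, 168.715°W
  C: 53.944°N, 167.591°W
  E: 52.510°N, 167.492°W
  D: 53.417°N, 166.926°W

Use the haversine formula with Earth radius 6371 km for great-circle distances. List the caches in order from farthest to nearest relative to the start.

Computing each great-circle distance from 52.494°N, 168.066°W:
C 53.944°N, 167.591°W: 164.3 km
B 53.663°N, 169.016°W: 144.6 km
D 53.417°N, 166.926°W: 127.9 km
A 51.682°N, 168.715°W: 100.6 km
E 52.510°N, 167.492°W: 38.9 km

C, B, D, A, E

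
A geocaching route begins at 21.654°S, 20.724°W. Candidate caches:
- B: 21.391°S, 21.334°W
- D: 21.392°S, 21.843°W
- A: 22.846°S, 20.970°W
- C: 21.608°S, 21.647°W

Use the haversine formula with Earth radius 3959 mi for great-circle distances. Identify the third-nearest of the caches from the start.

Distances from the start (21.654°S, 20.724°W):
B: 43.2 mi
C: 59.4 mi
D: 74.2 mi
A: 83.9 mi
The third-nearest is D at 74.2 mi.

D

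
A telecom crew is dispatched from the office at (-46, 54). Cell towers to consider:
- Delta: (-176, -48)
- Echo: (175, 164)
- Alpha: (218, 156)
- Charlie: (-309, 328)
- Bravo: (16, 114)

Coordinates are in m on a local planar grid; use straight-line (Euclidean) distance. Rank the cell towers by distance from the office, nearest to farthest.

Distances from the office:
Bravo (16, 114): 86.3 m
Delta (-176, -48): 165.2 m
Echo (175, 164): 246.9 m
Alpha (218, 156): 283.0 m
Charlie (-309, 328): 379.8 m

Bravo, Delta, Echo, Alpha, Charlie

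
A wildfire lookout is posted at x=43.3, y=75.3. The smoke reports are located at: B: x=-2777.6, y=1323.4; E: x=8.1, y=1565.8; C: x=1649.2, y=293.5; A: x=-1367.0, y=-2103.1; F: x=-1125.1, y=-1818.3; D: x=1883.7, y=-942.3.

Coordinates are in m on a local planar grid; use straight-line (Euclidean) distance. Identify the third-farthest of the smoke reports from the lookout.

F

Distance to each, sorted:
B: 3084.7 m
A: 2595.1 m
F: 2225.1 m
D: 2103.0 m
C: 1620.7 m
E: 1490.9 m
The third-farthest is F at 2225.1 m.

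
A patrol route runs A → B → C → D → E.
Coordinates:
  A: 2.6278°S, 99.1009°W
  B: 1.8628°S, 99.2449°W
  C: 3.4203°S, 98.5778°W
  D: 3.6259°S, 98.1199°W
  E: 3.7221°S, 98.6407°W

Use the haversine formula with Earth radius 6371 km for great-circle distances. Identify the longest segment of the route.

B–C

Leg distances:
A→B: 86.6 km
B→C: 188.4 km
C→D: 55.7 km
D→E: 58.8 km
The longest leg is B–C at 188.4 km.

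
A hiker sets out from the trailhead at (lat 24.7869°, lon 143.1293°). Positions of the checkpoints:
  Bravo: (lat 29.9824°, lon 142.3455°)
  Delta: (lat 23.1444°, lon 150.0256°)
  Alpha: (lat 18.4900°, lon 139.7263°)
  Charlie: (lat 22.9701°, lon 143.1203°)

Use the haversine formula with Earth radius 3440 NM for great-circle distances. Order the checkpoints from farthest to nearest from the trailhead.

Alpha, Delta, Bravo, Charlie

Distance from the trailhead at (lat 24.7869°, lon 143.1293°) to each:
Alpha (lat 18.4900°, lon 139.7263°): 423.0 NM
Delta (lat 23.1444°, lon 150.0256°): 390.9 NM
Bravo (lat 29.9824°, lon 142.3455°): 314.7 NM
Charlie (lat 22.9701°, lon 143.1203°): 109.1 NM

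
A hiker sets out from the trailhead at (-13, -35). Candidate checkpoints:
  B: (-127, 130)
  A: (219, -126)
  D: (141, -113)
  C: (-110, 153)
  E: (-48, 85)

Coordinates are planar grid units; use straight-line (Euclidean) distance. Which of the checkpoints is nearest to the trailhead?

E

Distance to each, sorted:
E: 125.0
D: 172.6
B: 200.6
C: 211.5
A: 249.2
The nearest is E at 125.0.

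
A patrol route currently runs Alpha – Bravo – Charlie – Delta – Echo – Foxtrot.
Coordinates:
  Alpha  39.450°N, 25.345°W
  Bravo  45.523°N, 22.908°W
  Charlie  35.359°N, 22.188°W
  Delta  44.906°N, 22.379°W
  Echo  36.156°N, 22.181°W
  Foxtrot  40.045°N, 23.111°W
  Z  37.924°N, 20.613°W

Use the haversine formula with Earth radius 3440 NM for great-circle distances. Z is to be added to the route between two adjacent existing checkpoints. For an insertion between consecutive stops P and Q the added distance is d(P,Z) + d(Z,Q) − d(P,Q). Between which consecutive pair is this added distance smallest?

Added distance for inserting Z between each consecutive pair:
Alpha–Bravo: 327.3 NM
Bravo–Charlie: 28.2 NM
Charlie–Delta: 25.0 NM
Delta–Echo: 31.3 NM
Echo–Foxtrot: 65.1 NM
Smallest added distance is 25.0 NM, inserting between Charlie and Delta.

between Charlie and Delta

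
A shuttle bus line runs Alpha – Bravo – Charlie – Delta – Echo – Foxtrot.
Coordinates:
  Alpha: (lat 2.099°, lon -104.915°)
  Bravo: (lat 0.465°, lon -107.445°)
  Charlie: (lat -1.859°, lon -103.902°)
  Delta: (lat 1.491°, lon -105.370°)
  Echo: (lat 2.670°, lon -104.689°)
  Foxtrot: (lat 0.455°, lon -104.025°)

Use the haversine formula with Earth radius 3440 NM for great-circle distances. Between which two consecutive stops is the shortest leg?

Delta–Echo

Leg distances:
Alpha→Bravo: 180.8 NM
Bravo→Charlie: 254.4 NM
Charlie→Delta: 219.6 NM
Delta→Echo: 81.7 NM
Echo→Foxtrot: 138.8 NM
The shortest leg is Delta–Echo at 81.7 NM.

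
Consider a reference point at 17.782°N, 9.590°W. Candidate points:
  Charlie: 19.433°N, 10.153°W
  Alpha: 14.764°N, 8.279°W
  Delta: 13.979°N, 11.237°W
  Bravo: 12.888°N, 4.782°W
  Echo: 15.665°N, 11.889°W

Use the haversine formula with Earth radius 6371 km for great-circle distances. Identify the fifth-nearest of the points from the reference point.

Distance to each, sorted:
Charlie: 192.9 km
Echo: 339.6 km
Alpha: 363.6 km
Delta: 458.1 km
Bravo: 749.5 km
The fifth-nearest is Bravo at 749.5 km.

Bravo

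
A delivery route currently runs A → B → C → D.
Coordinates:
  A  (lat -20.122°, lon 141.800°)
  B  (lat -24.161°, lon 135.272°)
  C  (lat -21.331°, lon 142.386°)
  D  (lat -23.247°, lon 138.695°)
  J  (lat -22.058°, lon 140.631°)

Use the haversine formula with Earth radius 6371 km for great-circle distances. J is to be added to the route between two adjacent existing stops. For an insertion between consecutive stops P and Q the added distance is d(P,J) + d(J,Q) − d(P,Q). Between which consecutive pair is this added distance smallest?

Added distance for inserting J between each consecutive pair:
A–B: 34.5 km
B–C: 0.0 km
C–D: 1.8 km
Smallest added distance is 0.0 km, inserting between B and C.

between B and C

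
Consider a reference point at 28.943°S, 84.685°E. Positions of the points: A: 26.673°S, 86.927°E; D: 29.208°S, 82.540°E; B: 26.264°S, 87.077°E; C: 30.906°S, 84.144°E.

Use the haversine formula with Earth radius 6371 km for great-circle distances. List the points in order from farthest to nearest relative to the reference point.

Distance from the reference point at 28.943°S, 84.685°E to each:
B 26.264°S, 87.077°E: 379.8 km
A 26.673°S, 86.927°E: 335.1 km
C 30.906°S, 84.144°E: 224.4 km
D 29.208°S, 82.540°E: 210.5 km

B, A, C, D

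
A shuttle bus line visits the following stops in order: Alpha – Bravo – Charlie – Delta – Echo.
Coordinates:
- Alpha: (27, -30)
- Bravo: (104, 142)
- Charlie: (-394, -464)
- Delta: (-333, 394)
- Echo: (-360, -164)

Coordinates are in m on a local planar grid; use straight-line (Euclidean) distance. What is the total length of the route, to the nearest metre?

Leg distances:
Alpha→Bravo: 188.4 m  (cumulative 188.4 m)
Bravo→Charlie: 784.4 m  (cumulative 972.8 m)
Charlie→Delta: 860.2 m  (cumulative 1833.0 m)
Delta→Echo: 558.7 m  (cumulative 2391.6 m)
Total route length ≈ 2392 m.

2392 m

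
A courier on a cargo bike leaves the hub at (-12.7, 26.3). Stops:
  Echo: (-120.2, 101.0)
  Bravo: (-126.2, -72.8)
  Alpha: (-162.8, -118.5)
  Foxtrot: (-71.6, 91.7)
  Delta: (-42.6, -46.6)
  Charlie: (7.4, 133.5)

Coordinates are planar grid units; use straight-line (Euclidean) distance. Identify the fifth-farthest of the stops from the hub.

Distances from the hub ((-12.7, 26.3)):
Alpha: 208.6
Bravo: 150.7
Echo: 130.9
Charlie: 109.1
Foxtrot: 88.0
Delta: 78.8
The fifth-farthest is Foxtrot at 88.0.

Foxtrot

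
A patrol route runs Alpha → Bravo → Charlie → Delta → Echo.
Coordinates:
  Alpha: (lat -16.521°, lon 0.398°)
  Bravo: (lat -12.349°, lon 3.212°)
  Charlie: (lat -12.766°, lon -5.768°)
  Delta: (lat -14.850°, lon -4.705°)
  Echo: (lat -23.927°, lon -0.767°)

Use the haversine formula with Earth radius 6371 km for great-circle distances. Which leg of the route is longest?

Delta–Echo

Leg distances:
Alpha→Bravo: 554.1 km
Bravo→Charlie: 975.7 km
Charlie→Delta: 258.6 km
Delta→Echo: 1090.3 km
The longest leg is Delta–Echo at 1090.3 km.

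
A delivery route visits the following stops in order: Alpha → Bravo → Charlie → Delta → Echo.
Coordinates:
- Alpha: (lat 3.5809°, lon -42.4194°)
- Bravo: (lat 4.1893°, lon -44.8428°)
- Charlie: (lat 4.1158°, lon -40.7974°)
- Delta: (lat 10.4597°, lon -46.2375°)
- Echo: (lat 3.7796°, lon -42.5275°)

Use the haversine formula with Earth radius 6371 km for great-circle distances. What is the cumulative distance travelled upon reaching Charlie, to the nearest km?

Leg distances:
Alpha→Bravo: 277.2 km  (cumulative 277.2 km)
Bravo→Charlie: 448.7 km  (cumulative 726.0 km)
Cumulative distance at Charlie ≈ 726 km.

726 km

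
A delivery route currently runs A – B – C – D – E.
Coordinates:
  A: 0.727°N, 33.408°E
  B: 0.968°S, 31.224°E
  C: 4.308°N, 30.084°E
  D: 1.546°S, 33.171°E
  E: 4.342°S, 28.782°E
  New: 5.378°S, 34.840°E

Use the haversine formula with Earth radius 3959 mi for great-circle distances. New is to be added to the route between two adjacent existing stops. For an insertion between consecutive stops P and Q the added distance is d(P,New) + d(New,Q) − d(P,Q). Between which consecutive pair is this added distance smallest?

between D and E

Added distance for inserting New between each consecutive pair:
A–B: 636.0 mi
B–C: 766.2 mi
C–D: 576.9 mi
D–E: 352.7 mi
Smallest added distance is 352.7 mi, inserting between D and E.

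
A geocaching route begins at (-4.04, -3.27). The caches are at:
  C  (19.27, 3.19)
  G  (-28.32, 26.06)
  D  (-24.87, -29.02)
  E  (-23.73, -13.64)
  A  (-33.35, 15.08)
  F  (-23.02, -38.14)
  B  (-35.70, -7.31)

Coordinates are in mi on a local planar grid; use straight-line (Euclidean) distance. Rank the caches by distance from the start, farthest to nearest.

Computing each straight-line distance from (-4.04, -3.27):
F (-23.02, -38.14): 39.7 mi
G (-28.32, 26.06): 38.1 mi
A (-33.35, 15.08): 34.6 mi
D (-24.87, -29.02): 33.1 mi
B (-35.70, -7.31): 31.9 mi
C (19.27, 3.19): 24.2 mi
E (-23.73, -13.64): 22.3 mi

F, G, A, D, B, C, E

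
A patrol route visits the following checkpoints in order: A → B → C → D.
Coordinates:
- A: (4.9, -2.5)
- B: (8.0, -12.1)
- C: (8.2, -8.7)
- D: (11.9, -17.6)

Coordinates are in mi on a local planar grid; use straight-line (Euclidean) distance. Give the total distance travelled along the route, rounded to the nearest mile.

Leg distances:
A→B: 10.1 mi  (cumulative 10.1 mi)
B→C: 3.4 mi  (cumulative 13.5 mi)
C→D: 9.6 mi  (cumulative 23.1 mi)
Total route length ≈ 23 mi.

23 mi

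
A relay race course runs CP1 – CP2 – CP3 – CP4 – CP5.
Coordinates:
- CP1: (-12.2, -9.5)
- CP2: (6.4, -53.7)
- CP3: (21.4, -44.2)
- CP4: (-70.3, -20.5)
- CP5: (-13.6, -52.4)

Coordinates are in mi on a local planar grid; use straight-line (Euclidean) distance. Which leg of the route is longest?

CP3–CP4

Leg distances:
CP1→CP2: 48.0 mi
CP2→CP3: 17.8 mi
CP3→CP4: 94.7 mi
CP4→CP5: 65.1 mi
The longest leg is CP3–CP4 at 94.7 mi.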